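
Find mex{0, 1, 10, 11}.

2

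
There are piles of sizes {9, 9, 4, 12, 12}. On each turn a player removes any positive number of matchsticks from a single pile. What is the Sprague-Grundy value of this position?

Nim-sum: 9 ⊕ 9 ⊕ 4 ⊕ 12 ⊕ 12 = 4.

4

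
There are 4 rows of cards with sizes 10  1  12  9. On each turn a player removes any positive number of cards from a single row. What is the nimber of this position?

14

Nim-sum: 10 XOR 1 XOR 12 XOR 9 = 14.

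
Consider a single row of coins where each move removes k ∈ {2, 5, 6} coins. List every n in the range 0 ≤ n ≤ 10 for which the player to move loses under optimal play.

0, 1, 4, 8

Build the Grundy sequence with g(k) = mex{g(k−s) : s ∈ {2, 5, 6}, s ≤ k}:
k:     0  1  2  3  4  5  6  7  8  9 10
g(k):  0  0  1  1  0  2  1  3  0  2  1
The P-positions (g = 0) in 0..10 are 0, 1, 4, 8.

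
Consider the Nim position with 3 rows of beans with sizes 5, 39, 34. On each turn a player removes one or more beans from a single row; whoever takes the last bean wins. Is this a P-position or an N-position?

Nim-sum: 5 ^ 39 ^ 34 = 0.
The nim-sum is 0, so this is a P-position: the player to move is in a losing position under optimal play.

P-position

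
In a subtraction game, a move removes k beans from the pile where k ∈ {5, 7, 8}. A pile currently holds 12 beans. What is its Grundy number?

Compute g(0), g(1), … for moves {5, 7, 8}:
g(0) = mex{} = 0
g(1) = mex{} = 0
g(2) = mex{} = 0
g(3) = mex{} = 0
g(4) = mex{} = 0
g(5) = mex{0} = 1
g(6) = mex{0} = 1
g(7) = mex{0} = 1
g(8) = mex{0} = 1
g(9) = mex{0} = 1
g(10) = mex{0,1} = 2
g(11) = mex{0,1} = 2
g(12) = mex{0,1} = 2
So g(12) = 2.

2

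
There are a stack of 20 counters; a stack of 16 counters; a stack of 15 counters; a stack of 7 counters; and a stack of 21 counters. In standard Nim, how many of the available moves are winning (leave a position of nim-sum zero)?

3

Nim-sum: 20 ^ 16 ^ 15 ^ 7 ^ 21 = 25.
The overall nim-sum is X = 25. A stack of size p has a winning move iff p XOR X < p (reduce it to p XOR X).
  20: 20 XOR 25 = 13 < 20 — winning move (to 13).
  16: 16 XOR 25 = 9 < 16 — winning move (to 9).
  15: 15 XOR 25 = 22 ≥ 15 — no move.
  7: 7 XOR 25 = 30 ≥ 7 — no move.
  21: 21 XOR 25 = 12 < 21 — winning move (to 12).
That gives 3 winning moves.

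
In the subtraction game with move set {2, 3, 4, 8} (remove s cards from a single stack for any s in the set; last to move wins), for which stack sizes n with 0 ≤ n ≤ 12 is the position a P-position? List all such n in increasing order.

0, 1, 6, 7, 12

Grundy values for subtraction set {2, 3, 4, 8}:
g(0) = mex{} = 0
g(1) = mex{} = 0
g(2) = mex{0} = 1
g(3) = mex{0} = 1
g(4) = mex{0,1} = 2
g(5) = mex{0,1} = 2
g(6) = mex{1,2} = 0
g(7) = mex{1,2} = 0
g(8) = mex{0,2} = 1
g(9) = mex{0,2} = 1
g(10) = mex{0,1} = 2
g(11) = mex{0,1} = 2
g(12) = mex{1,2} = 0
The P-positions (g = 0) in 0..12 are 0, 1, 6, 7, 12.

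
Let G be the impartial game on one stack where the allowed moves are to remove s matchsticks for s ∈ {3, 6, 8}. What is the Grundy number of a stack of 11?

Grundy values for subtraction set {3, 6, 8}:
k:     0  1  2  3  4  5  6  7  8  9 10 11
g(k):  0  0  0  1  1  1  2  2  2  3  3  0
So g(11) = 0.

0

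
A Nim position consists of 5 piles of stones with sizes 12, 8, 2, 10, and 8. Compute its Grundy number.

Bitwise XOR of the heap sizes:
  1100  (12)
  1000  (8)
  0010  (2)
  1010  (10)
  1000  (8)
  ----
  0100  (4)

4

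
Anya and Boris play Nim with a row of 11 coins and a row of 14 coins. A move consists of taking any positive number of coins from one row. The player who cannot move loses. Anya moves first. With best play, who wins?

Write each in binary and XOR column by column:
  1011  (11)
  1110  (14)
  ----
  0101  (5)
The nim-sum is 5 ≠ 0, so this is an N-position: the player to move can win; Anya has a winning move.

Anya wins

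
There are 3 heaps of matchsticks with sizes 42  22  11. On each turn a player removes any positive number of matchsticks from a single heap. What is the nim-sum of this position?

55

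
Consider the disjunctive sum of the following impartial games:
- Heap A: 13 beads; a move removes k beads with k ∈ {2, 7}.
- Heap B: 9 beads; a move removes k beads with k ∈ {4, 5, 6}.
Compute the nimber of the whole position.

For heap A, compute g(0), g(1), … with moves {2, 7}:
k:     0  1  2  3  4  5  6  7  8  9 10 11 12 13
g(k):  0  0  1  1  0  0  1  1  2  0  0  1  1  0
So g(13) = 0.
Grundy values for heap B (subtraction set {4, 5, 6}):
k:     0  1  2  3  4  5  6  7  8  9
g(k):  0  0  0  0  1  1  1  1  2  2
So g(9) = 2.
By the Sprague-Grundy theorem, the Grundy value of a sum of independent games is the XOR of the component values.
Combined value = 0 XOR 2 = 2.

2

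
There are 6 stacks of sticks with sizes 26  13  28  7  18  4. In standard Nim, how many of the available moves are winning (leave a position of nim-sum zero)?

In binary:
  11010  (26)
  01101  (13)
  11100  (28)
  00111  (7)
  10010  (18)
  00100  (4)
  -----
  11010  (26)
The overall nim-sum is X = 26. A stack of size p has a winning move iff p XOR X < p (reduce it to p XOR X).
  26: 26 XOR 26 = 0 < 26 — winning move (to 0).
  13: 13 XOR 26 = 23 ≥ 13 — no move.
  28: 28 XOR 26 = 6 < 28 — winning move (to 6).
  7: 7 XOR 26 = 29 ≥ 7 — no move.
  18: 18 XOR 26 = 8 < 18 — winning move (to 8).
  4: 4 XOR 26 = 30 ≥ 4 — no move.
That gives 3 winning moves.

3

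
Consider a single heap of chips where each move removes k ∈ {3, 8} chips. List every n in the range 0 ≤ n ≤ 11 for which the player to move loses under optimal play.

0, 1, 2, 6, 7, 11

Build the Grundy sequence with g(k) = mex{g(k−s) : s ∈ {3, 8}, s ≤ k}:
k:     0  1  2  3  4  5  6  7  8  9 10 11
g(k):  0  0  0  1  1  1  0  0  2  1  1  0
The P-positions (g = 0) in 0..11 are 0, 1, 2, 6, 7, 11.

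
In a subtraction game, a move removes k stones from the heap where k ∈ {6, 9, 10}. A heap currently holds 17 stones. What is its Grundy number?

Compute g(0), g(1), … for moves {6, 9, 10}:
k:     0  1  2  3  4  5  6  7  8  9 10 11 12 13 14 15 16 17
g(k):  0  0  0  0  0  0  1  1  1  1  1  1  2  2  2  2  0  0
So g(17) = 0.

0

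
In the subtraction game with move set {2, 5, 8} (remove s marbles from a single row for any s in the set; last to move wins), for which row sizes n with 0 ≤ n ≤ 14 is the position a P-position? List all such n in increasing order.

Build the Grundy sequence with g(k) = mex{g(k−s) : s ∈ {2, 5, 8}, s ≤ k}:
k:     0  1  2  3  4  5  6  7  8  9 10 11 12 13 14
g(k):  0  0  1  1  0  2  1  0  2  1  0  0  1  1  0
The P-positions (g = 0) in 0..14 are 0, 1, 4, 7, 10, 11, 14.

0, 1, 4, 7, 10, 11, 14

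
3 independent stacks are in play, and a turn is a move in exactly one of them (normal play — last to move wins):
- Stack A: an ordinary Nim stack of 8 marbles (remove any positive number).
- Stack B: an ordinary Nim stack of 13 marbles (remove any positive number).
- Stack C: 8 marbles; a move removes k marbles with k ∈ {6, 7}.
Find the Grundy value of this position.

4

Stack A is a plain Nim stack of size 8, so its Grundy value is 8.
Stack B is a plain Nim stack of size 13, so its Grundy value is 13.
Build the Grundy sequence for stack C with g(k) = mex{g(k−s) : s ∈ {6, 7}, s ≤ k}:
k:     0  1  2  3  4  5  6  7  8
g(k):  0  0  0  0  0  0  1  1  1
So g(8) = 1.
By the Sprague-Grundy theorem, the Grundy value of a sum of independent games is the XOR of the component values.
Combined value = 8 ⊕ 13 ⊕ 1 = 4.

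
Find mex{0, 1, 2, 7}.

3

The values 0, 1, 2 are all present; 3 is the first non-negative integer missing from the set.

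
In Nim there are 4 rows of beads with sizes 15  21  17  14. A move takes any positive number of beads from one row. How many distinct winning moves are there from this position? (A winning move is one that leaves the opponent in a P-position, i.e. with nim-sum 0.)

3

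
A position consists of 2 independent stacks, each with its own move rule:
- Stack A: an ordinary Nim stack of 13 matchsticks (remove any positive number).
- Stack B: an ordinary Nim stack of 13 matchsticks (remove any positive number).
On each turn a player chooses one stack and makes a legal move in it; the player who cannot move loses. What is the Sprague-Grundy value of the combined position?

Stack A is a plain Nim stack of size 13, so its Grundy value is 13.
Stack B is a plain Nim stack of size 13, so its Grundy value is 13.
The value of a disjunctive sum is the nim-sum of the parts.
Combined value = 13 ⊕ 13 = 0.

0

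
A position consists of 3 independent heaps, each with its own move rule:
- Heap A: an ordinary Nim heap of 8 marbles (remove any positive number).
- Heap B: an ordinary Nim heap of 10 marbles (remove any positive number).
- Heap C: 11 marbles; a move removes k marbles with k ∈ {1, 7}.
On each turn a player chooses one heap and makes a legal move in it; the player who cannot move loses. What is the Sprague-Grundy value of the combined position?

3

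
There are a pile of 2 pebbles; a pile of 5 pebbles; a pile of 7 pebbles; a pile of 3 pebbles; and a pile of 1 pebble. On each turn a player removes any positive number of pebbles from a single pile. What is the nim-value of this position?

In binary:
  010  (2)
  101  (5)
  111  (7)
  011  (3)
  001  (1)
  ---
  010  (2)

2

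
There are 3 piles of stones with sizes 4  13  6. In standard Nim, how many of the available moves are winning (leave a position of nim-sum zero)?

In binary:
  0100  (4)
  1101  (13)
  0110  (6)
  ----
  1111  (15)
The overall nim-sum is X = 15. A pile of size p has a winning move iff p XOR X < p (reduce it to p XOR X).
  4: 4 XOR 15 = 11 ≥ 4 — no move.
  13: 13 XOR 15 = 2 < 13 — winning move (to 2).
  6: 6 XOR 15 = 9 ≥ 6 — no move.
That gives 1 winning move.

1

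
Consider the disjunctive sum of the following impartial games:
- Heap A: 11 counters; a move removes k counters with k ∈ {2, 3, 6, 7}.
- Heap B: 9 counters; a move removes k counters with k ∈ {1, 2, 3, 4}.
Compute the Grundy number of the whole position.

Build the Grundy sequence for heap A with g(k) = mex{g(k−s) : s ∈ {2, 3, 6, 7}, s ≤ k}:
g(0) = mex{} = 0
g(1) = mex{} = 0
g(2) = mex{0} = 1
g(3) = mex{0} = 1
g(4) = mex{0,1} = 2
g(5) = mex{1} = 0
g(6) = mex{0,1,2} = 3
g(7) = mex{0,2} = 1
g(8) = mex{0,1,3} = 2
g(9) = mex{1,3} = 0
g(10) = mex{1,2} = 0
g(11) = mex{0,2} = 1
So g(11) = 1.
For heap B, compute g(0), g(1), … with moves {1, 2, 3, 4}:
k:     0  1  2  3  4  5  6  7  8  9
g(k):  0  1  2  3  4  0  1  2  3  4
So g(9) = 4.
By the Sprague-Grundy theorem, the Grundy value of a sum of independent games is the XOR of the component values.
Combined value = 1 ⊕ 4 = 5.

5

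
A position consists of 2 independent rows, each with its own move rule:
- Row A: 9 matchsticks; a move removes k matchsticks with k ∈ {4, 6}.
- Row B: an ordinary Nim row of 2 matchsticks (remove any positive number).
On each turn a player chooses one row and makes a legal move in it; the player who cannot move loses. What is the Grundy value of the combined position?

0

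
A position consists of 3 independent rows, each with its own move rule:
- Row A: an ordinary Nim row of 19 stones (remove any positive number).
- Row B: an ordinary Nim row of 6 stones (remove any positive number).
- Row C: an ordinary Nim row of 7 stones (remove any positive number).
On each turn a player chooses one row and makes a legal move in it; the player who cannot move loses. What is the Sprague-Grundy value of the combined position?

18

Row A is a plain Nim row of size 19, so its Grundy value is 19.
Row B is a plain Nim row of size 6, so its Grundy value is 6.
Row C is a plain Nim row of size 7, so its Grundy value is 7.
By the Sprague-Grundy theorem, the Grundy value of a sum of independent games is the XOR of the component values.
Combined value = 19 XOR 6 XOR 7 = 18.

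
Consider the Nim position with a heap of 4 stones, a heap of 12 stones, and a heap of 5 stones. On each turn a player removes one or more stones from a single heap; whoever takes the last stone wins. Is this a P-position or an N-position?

N-position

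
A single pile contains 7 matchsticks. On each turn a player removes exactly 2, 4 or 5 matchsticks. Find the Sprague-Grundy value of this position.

0

Grundy values for subtraction set {2, 4, 5}:
g(0) = mex{} = 0
g(1) = mex{} = 0
g(2) = mex{0} = 1
g(3) = mex{0} = 1
g(4) = mex{0,1} = 2
g(5) = mex{0,1} = 2
g(6) = mex{0,1,2} = 3
g(7) = mex{1,2} = 0
So g(7) = 0.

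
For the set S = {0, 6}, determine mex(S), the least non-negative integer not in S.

1

0 is in the set but 1 is not, so the mex is 1.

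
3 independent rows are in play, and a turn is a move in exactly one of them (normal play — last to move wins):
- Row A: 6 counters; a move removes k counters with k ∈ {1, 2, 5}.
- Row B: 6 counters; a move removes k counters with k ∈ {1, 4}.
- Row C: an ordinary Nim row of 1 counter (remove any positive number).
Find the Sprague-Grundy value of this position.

Grundy values for row A (subtraction set {1, 2, 5}):
k:     0  1  2  3  4  5  6
g(k):  0  1  2  0  1  2  0
So g(6) = 0.
Build the Grundy sequence for row B with g(k) = mex{g(k−s) : s ∈ {1, 4}, s ≤ k}:
k:     0  1  2  3  4  5  6
g(k):  0  1  0  1  2  0  1
So g(6) = 1.
Row C is a plain Nim row of size 1, so its Grundy value is 1.
The value of a disjunctive sum is the nim-sum of the parts.
Combined value = 0 XOR 1 XOR 1 = 0.

0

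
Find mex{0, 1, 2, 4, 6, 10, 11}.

3

The values 0, 1, 2 are all present; 3 is the first non-negative integer missing from the set.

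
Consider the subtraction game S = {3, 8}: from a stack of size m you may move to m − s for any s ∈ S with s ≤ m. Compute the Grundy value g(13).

Compute g(0), g(1), … for moves {3, 8}:
k:     0  1  2  3  4  5  6  7  8  9 10 11 12 13
g(k):  0  0  0  1  1  1  0  0  2  1  1  0  0  0
So g(13) = 0.

0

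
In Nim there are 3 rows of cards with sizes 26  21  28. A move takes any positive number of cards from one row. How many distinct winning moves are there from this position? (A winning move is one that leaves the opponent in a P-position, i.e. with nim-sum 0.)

3

Nim-sum: 26 XOR 21 XOR 28 = 19.
The overall nim-sum is X = 19. A row of size p has a winning move iff p XOR X < p (reduce it to p XOR X).
  26: 26 XOR 19 = 9 < 26 — winning move (to 9).
  21: 21 XOR 19 = 6 < 21 — winning move (to 6).
  28: 28 XOR 19 = 15 < 28 — winning move (to 15).
That gives 3 winning moves.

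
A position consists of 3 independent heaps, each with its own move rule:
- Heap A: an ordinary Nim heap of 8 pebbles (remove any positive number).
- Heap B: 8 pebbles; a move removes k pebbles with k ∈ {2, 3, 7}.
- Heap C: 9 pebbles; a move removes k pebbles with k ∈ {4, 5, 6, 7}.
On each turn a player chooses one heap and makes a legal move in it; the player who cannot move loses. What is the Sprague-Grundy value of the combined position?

11

Heap A is a plain Nim heap of size 8, so its Grundy value is 8.
Grundy values for heap B (subtraction set {2, 3, 7}):
k:     0  1  2  3  4  5  6  7  8
g(k):  0  0  1  1  2  0  0  1  1
So g(8) = 1.
For heap C, compute g(0), g(1), … with moves {4, 5, 6, 7}:
g(0) = mex{} = 0
g(1) = mex{} = 0
g(2) = mex{} = 0
g(3) = mex{} = 0
g(4) = mex{0} = 1
g(5) = mex{0} = 1
g(6) = mex{0} = 1
g(7) = mex{0} = 1
g(8) = mex{0,1} = 2
g(9) = mex{0,1} = 2
So g(9) = 2.
The value of a disjunctive sum is the nim-sum of the parts.
Combined value = 8 XOR 1 XOR 2 = 11.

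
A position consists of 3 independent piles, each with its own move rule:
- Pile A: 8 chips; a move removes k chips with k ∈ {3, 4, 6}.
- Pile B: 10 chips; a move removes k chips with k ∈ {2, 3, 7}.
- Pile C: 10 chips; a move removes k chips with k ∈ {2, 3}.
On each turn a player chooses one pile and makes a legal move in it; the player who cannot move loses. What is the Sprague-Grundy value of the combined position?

For pile A, compute g(0), g(1), … with moves {3, 4, 6}:
g(0) = mex{} = 0
g(1) = mex{} = 0
g(2) = mex{} = 0
g(3) = mex{0} = 1
g(4) = mex{0} = 1
g(5) = mex{0} = 1
g(6) = mex{0,1} = 2
g(7) = mex{0,1} = 2
g(8) = mex{0,1} = 2
So g(8) = 2.
For pile B, compute g(0), g(1), … with moves {2, 3, 7}:
k:     0  1  2  3  4  5  6  7  8  9 10
g(k):  0  0  1  1  2  0  0  1  1  2  0
So g(10) = 0.
Grundy values for pile C (subtraction set {2, 3}):
g(0) = mex{} = 0
g(1) = mex{} = 0
g(2) = mex{0} = 1
g(3) = mex{0} = 1
g(4) = mex{0,1} = 2
g(5) = mex{1} = 0
g(6) = mex{1,2} = 0
g(7) = mex{0,2} = 1
g(8) = mex{0} = 1
g(9) = mex{0,1} = 2
g(10) = mex{1} = 0
So g(10) = 0.
By the Sprague-Grundy theorem, the Grundy value of a sum of independent games is the XOR of the component values.
Combined value = 2 XOR 0 XOR 0 = 2.

2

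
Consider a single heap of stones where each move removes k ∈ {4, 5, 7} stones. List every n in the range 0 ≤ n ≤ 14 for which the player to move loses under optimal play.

0, 1, 2, 3, 11, 12, 13, 14

Compute g(0), g(1), … for moves {4, 5, 7}:
k:     0  1  2  3  4  5  6  7  8  9 10 11 12 13 14
g(k):  0  0  0  0  1  1  1  1  2  2  2  0  0  0  0
The P-positions (g = 0) in 0..14 are 0, 1, 2, 3, 11, 12, 13, 14.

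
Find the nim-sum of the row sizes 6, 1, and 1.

Compute the nim-sum pairwise:
6 ⊕ 1 = 7
7 ⊕ 1 = 6

6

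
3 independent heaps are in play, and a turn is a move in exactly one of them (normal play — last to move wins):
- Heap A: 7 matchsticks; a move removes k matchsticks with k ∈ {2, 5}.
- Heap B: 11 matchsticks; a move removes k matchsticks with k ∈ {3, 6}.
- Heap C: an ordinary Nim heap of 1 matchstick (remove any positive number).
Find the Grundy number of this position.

Build the Grundy sequence for heap A with g(k) = mex{g(k−s) : s ∈ {2, 5}, s ≤ k}:
g(0) = mex{} = 0
g(1) = mex{} = 0
g(2) = mex{0} = 1
g(3) = mex{0} = 1
g(4) = mex{1} = 0
g(5) = mex{0,1} = 2
g(6) = mex{0} = 1
g(7) = mex{1,2} = 0
So g(7) = 0.
For heap B, compute g(0), g(1), … with moves {3, 6}:
g(0) = mex{} = 0
g(1) = mex{} = 0
g(2) = mex{} = 0
g(3) = mex{0} = 1
g(4) = mex{0} = 1
g(5) = mex{0} = 1
g(6) = mex{0,1} = 2
g(7) = mex{0,1} = 2
g(8) = mex{0,1} = 2
g(9) = mex{1,2} = 0
g(10) = mex{1,2} = 0
g(11) = mex{1,2} = 0
So g(11) = 0.
Heap C is a plain Nim heap of size 1, so its Grundy value is 1.
The value of a disjunctive sum is the nim-sum of the parts.
Combined value = 0 ⊕ 0 ⊕ 1 = 1.

1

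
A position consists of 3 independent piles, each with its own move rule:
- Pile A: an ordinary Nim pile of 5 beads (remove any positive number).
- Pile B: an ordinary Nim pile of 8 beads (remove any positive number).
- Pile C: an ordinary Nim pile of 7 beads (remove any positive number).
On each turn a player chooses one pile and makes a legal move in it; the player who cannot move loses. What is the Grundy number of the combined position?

10

Pile A is a plain Nim pile of size 5, so its Grundy value is 5.
Pile B is a plain Nim pile of size 8, so its Grundy value is 8.
Pile C is a plain Nim pile of size 7, so its Grundy value is 7.
The value of a disjunctive sum is the nim-sum of the parts.
Combined value = 5 XOR 8 XOR 7 = 10.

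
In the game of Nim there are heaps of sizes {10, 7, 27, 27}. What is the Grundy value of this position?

13

Bitwise XOR of the heap sizes:
  01010  (10)
  00111  (7)
  11011  (27)
  11011  (27)
  -----
  01101  (13)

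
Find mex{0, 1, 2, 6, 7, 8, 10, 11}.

3

The values 0, 1, 2 are all present; 3 is the first non-negative integer missing from the set.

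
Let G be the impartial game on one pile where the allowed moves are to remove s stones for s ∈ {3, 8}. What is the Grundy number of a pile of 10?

1

Grundy values for subtraction set {3, 8}:
k:     0  1  2  3  4  5  6  7  8  9 10
g(k):  0  0  0  1  1  1  0  0  2  1  1
So g(10) = 1.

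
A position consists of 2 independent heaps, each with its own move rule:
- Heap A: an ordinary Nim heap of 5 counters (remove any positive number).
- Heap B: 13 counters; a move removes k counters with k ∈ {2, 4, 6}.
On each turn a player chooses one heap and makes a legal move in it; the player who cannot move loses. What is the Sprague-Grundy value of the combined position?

Heap A is a plain Nim heap of size 5, so its Grundy value is 5.
Build the Grundy sequence for heap B with g(k) = mex{g(k−s) : s ∈ {2, 4, 6}, s ≤ k}:
k:     0  1  2  3  4  5  6  7  8  9 10 11 12 13
g(k):  0  0  1  1  2  2  3  3  0  0  1  1  2  2
So g(13) = 2.
By the Sprague-Grundy theorem, the Grundy value of a sum of independent games is the XOR of the component values.
Combined value = 5 ⊕ 2 = 7.

7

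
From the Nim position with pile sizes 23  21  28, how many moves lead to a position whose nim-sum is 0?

3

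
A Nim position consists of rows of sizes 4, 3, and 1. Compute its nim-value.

Compute the nim-sum pairwise:
4 ⊕ 3 = 7
7 ⊕ 1 = 6

6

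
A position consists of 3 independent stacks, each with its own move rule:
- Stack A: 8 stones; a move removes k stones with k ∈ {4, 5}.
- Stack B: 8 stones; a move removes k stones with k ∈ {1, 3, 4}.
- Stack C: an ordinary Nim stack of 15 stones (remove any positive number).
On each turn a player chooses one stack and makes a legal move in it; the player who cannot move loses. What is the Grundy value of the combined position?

For stack A, compute g(0), g(1), … with moves {4, 5}:
k:     0  1  2  3  4  5  6  7  8
g(k):  0  0  0  0  1  1  1  1  2
So g(8) = 2.
Build the Grundy sequence for stack B with g(k) = mex{g(k−s) : s ∈ {1, 3, 4}, s ≤ k}:
k:     0  1  2  3  4  5  6  7  8
g(k):  0  1  0  1  2  3  2  0  1
So g(8) = 1.
Stack C is a plain Nim stack of size 15, so its Grundy value is 15.
By the Sprague-Grundy theorem, the Grundy value of a sum of independent games is the XOR of the component values.
Combined value = 2 XOR 1 XOR 15 = 12.

12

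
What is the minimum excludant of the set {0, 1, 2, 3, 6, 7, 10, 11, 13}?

The values 0, 1, 2, 3 are all present; 4 is the first non-negative integer missing from the set.

4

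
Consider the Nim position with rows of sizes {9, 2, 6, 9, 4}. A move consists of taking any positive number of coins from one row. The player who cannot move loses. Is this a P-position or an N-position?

P-position

Nim-sum: 9 XOR 2 XOR 6 XOR 9 XOR 4 = 0.
The nim-sum is 0, so this is a P-position: the player to move is in a losing position under optimal play.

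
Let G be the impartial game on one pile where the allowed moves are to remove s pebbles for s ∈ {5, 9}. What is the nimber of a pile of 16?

0

Compute g(0), g(1), … for moves {5, 9}:
k:     0  1  2  3  4  5  6  7  8  9 10 11 12 13 14 15 16
g(k):  0  0  0  0  0  1  1  1  1  1  2  2  2  2  0  0  0
So g(16) = 0.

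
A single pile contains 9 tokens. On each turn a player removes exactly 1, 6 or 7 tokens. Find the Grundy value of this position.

3

Compute g(0), g(1), … for moves {1, 6, 7}:
g(0) = mex{} = 0
g(1) = mex{0} = 1
g(2) = mex{1} = 0
g(3) = mex{0} = 1
g(4) = mex{1} = 0
g(5) = mex{0} = 1
g(6) = mex{0,1} = 2
g(7) = mex{0,1,2} = 3
g(8) = mex{0,1,3} = 2
g(9) = mex{0,1,2} = 3
So g(9) = 3.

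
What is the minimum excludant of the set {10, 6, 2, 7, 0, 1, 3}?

4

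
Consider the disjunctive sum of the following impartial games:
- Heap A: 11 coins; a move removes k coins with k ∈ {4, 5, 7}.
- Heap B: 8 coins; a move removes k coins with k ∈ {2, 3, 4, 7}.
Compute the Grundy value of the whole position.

Grundy values for heap A (subtraction set {4, 5, 7}):
k:     0  1  2  3  4  5  6  7  8  9 10 11
g(k):  0  0  0  0  1  1  1  1  2  2  2  0
So g(11) = 0.
Build the Grundy sequence for heap B with g(k) = mex{g(k−s) : s ∈ {2, 3, 4, 7}, s ≤ k}:
k:     0  1  2  3  4  5  6  7  8
g(k):  0  0  1  1  2  2  0  3  1
So g(8) = 1.
The value of a disjunctive sum is the nim-sum of the parts.
Combined value = 0 ⊕ 1 = 1.

1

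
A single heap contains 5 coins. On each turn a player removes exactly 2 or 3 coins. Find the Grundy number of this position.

Grundy values for subtraction set {2, 3}:
k:     0  1  2  3  4  5
g(k):  0  0  1  1  2  0
So g(5) = 0.

0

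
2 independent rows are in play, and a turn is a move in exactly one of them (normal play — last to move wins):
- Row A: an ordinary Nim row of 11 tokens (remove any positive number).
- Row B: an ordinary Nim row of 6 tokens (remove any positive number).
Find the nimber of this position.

13

Row A is a plain Nim row of size 11, so its Grundy value is 11.
Row B is a plain Nim row of size 6, so its Grundy value is 6.
The value of a disjunctive sum is the nim-sum of the parts.
Combined value = 11 XOR 6 = 13.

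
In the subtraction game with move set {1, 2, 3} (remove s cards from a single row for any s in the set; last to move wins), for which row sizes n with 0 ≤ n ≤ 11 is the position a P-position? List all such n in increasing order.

0, 4, 8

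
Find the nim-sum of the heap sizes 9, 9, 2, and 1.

Bitwise XOR of the heap sizes:
  1001  (9)
  1001  (9)
  0010  (2)
  0001  (1)
  ----
  0011  (3)

3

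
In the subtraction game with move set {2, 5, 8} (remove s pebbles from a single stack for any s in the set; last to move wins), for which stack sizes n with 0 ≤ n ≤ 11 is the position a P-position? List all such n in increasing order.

0, 1, 4, 7, 10, 11

Build the Grundy sequence with g(k) = mex{g(k−s) : s ∈ {2, 5, 8}, s ≤ k}:
g(0) = mex{} = 0
g(1) = mex{} = 0
g(2) = mex{0} = 1
g(3) = mex{0} = 1
g(4) = mex{1} = 0
g(5) = mex{0,1} = 2
g(6) = mex{0} = 1
g(7) = mex{1,2} = 0
g(8) = mex{0,1} = 2
g(9) = mex{0} = 1
g(10) = mex{1,2} = 0
g(11) = mex{1} = 0
The P-positions (g = 0) in 0..11 are 0, 1, 4, 7, 10, 11.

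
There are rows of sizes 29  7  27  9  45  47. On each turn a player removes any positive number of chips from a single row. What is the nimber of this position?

10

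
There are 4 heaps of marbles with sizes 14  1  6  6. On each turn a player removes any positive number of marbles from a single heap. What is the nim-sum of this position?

15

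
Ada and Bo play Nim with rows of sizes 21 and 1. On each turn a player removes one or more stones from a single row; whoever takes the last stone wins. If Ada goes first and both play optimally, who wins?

Ada wins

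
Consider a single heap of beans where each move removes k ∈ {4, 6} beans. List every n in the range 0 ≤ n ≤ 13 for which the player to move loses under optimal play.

0, 1, 2, 3, 10, 11, 12, 13

Grundy values for subtraction set {4, 6}:
k:     0  1  2  3  4  5  6  7  8  9 10 11 12 13
g(k):  0  0  0  0  1  1  1  1  2  2  0  0  0  0
The P-positions (g = 0) in 0..13 are 0, 1, 2, 3, 10, 11, 12, 13.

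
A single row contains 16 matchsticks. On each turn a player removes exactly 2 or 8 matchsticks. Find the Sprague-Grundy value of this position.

Build the Grundy sequence with g(k) = mex{g(k−s) : s ∈ {2, 8}, s ≤ k}:
k:     0  1  2  3  4  5  6  7  8  9 10 11 12 13 14 15 16
g(k):  0  0  1  1  0  0  1  1  2  2  0  0  1  1  0  0  1
So g(16) = 1.

1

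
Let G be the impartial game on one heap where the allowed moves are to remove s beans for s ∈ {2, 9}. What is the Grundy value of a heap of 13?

Compute g(0), g(1), … for moves {2, 9}:
k:     0  1  2  3  4  5  6  7  8  9 10 11 12 13
g(k):  0  0  1  1  0  0  1  1  0  2  1  0  0  1
So g(13) = 1.

1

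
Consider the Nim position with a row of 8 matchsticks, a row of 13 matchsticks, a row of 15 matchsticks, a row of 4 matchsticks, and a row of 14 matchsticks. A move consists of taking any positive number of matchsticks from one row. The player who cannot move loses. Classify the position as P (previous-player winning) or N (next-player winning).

P-position

Nim-sum: 8 ^ 13 ^ 15 ^ 4 ^ 14 = 0.
The nim-sum is 0, so this is a P-position: the player to move is in a losing position under optimal play.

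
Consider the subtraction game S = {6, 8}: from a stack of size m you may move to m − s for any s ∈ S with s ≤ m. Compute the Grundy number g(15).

Build the Grundy sequence with g(k) = mex{g(k−s) : s ∈ {6, 8}, s ≤ k}:
k:     0  1  2  3  4  5  6  7  8  9 10 11 12 13 14 15
g(k):  0  0  0  0  0  0  1  1  1  1  1  1  2  2  0  0
So g(15) = 0.

0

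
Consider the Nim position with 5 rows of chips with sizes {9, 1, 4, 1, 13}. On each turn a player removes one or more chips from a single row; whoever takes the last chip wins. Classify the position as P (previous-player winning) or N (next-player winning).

P-position

Compute the nim-sum pairwise:
9 XOR 1 = 8
8 XOR 4 = 12
12 XOR 1 = 13
13 XOR 13 = 0
The nim-sum is 0, so this is a P-position: the player to move is in a losing position under optimal play.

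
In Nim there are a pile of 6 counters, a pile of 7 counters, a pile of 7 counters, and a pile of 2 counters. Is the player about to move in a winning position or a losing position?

Nim-sum: 6 ⊕ 7 ⊕ 7 ⊕ 2 = 4.
The nim-sum is 4 ≠ 0, so this is an N-position: the player to move can win.

Winning position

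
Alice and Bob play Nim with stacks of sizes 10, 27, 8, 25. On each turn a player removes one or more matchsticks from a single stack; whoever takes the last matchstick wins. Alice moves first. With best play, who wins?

Compute the nim-sum pairwise:
10 ⊕ 27 = 17
17 ⊕ 8 = 25
25 ⊕ 25 = 0
The nim-sum is 0, so this is a P-position: the player to move is in a losing position under optimal play; Alice is about to move from it and so loses — Bob wins.

Bob wins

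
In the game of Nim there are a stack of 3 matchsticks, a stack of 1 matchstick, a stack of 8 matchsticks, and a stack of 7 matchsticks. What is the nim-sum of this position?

13

In binary:
  0011  (3)
  0001  (1)
  1000  (8)
  0111  (7)
  ----
  1101  (13)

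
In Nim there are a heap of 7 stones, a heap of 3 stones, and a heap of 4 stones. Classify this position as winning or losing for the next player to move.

Compute the nim-sum pairwise:
7 XOR 3 = 4
4 XOR 4 = 0
The nim-sum is 0, so this is a P-position: the player to move is in a losing position under optimal play.

Losing position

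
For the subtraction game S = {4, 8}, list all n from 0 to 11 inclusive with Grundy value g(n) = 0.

0, 1, 2, 3

Grundy values for subtraction set {4, 8}:
k:     0  1  2  3  4  5  6  7  8  9 10 11
g(k):  0  0  0  0  1  1  1  1  2  2  2  2
The P-positions (g = 0) in 0..11 are 0, 1, 2, 3.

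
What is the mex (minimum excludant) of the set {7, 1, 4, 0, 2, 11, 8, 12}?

The values 0, 1, 2 are all present; 3 is the first non-negative integer missing from the set.

3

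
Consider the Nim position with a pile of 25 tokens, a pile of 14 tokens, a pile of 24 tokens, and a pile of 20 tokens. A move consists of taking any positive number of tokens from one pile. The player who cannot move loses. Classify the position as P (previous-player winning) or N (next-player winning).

Compute the nim-sum pairwise:
25 ⊕ 14 = 23
23 ⊕ 24 = 15
15 ⊕ 20 = 27
The nim-sum is 27 ≠ 0, so this is an N-position: the player to move can win.

N-position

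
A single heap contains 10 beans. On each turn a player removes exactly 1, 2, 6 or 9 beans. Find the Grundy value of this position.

Compute g(0), g(1), … for moves {1, 2, 6, 9}:
g(0) = mex{} = 0
g(1) = mex{0} = 1
g(2) = mex{0,1} = 2
g(3) = mex{1,2} = 0
g(4) = mex{0,2} = 1
g(5) = mex{0,1} = 2
g(6) = mex{0,1,2} = 3
g(7) = mex{1,2,3} = 0
g(8) = mex{0,2,3} = 1
g(9) = mex{0,1} = 2
g(10) = mex{1,2} = 0
So g(10) = 0.

0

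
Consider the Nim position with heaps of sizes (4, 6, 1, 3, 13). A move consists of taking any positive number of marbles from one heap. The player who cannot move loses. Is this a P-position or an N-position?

N-position

Bitwise XOR of the heap sizes:
  0100  (4)
  0110  (6)
  0001  (1)
  0011  (3)
  1101  (13)
  ----
  1101  (13)
The nim-sum is 13 ≠ 0, so this is an N-position: the player to move can win.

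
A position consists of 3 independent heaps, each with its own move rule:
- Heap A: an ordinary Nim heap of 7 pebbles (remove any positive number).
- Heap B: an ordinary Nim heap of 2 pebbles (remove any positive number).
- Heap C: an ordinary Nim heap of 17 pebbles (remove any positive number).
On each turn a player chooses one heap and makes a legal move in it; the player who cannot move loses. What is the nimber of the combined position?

20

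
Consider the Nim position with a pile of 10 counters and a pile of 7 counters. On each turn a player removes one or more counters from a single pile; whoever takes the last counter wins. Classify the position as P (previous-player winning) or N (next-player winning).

Compute the nim-sum pairwise:
10 ^ 7 = 13
The nim-sum is 13 ≠ 0, so this is an N-position: the player to move can win.

N-position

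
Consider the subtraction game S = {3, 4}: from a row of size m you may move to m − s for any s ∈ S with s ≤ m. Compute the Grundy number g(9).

Compute g(0), g(1), … for moves {3, 4}:
k:     0  1  2  3  4  5  6  7  8  9
g(k):  0  0  0  1  1  1  2  0  0  0
So g(9) = 0.

0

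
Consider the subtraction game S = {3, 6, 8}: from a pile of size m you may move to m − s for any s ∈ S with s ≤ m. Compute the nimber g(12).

0

Grundy values for subtraction set {3, 6, 8}:
k:     0  1  2  3  4  5  6  7  8  9 10 11 12
g(k):  0  0  0  1  1  1  2  2  2  3  3  0  0
So g(12) = 0.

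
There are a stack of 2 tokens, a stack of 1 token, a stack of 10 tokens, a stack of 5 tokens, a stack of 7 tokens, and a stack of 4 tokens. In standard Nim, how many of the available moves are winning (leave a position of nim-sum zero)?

Nim-sum: 2 ^ 1 ^ 10 ^ 5 ^ 7 ^ 4 = 15.
The overall nim-sum is X = 15. A stack of size p has a winning move iff p XOR X < p (reduce it to p XOR X).
  2: 2 XOR 15 = 13 ≥ 2 — no move.
  1: 1 XOR 15 = 14 ≥ 1 — no move.
  10: 10 XOR 15 = 5 < 10 — winning move (to 5).
  5: 5 XOR 15 = 10 ≥ 5 — no move.
  7: 7 XOR 15 = 8 ≥ 7 — no move.
  4: 4 XOR 15 = 11 ≥ 4 — no move.
That gives 1 winning move.

1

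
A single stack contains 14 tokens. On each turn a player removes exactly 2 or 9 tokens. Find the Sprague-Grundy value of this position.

Grundy values for subtraction set {2, 9}:
g(0) = mex{} = 0
g(1) = mex{} = 0
g(2) = mex{0} = 1
g(3) = mex{0} = 1
g(4) = mex{1} = 0
g(5) = mex{1} = 0
g(6) = mex{0} = 1
g(7) = mex{0} = 1
g(8) = mex{1} = 0
g(9) = mex{0,1} = 2
g(10) = mex{0} = 1
g(11) = mex{1,2} = 0
g(12) = mex{1} = 0
g(13) = mex{0} = 1
g(14) = mex{0} = 1
So g(14) = 1.

1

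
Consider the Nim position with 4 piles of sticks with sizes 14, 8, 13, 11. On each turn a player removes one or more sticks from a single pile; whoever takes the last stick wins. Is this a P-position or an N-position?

P-position

Compute the nim-sum pairwise:
14 ^ 8 = 6
6 ^ 13 = 11
11 ^ 11 = 0
The nim-sum is 0, so this is a P-position: the player to move is in a losing position under optimal play.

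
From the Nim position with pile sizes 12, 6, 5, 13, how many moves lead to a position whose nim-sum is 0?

Nim-sum: 12 ⊕ 6 ⊕ 5 ⊕ 13 = 2.
The overall nim-sum is X = 2. A pile of size p has a winning move iff p XOR X < p (reduce it to p XOR X).
  12: 12 XOR 2 = 14 ≥ 12 — no move.
  6: 6 XOR 2 = 4 < 6 — winning move (to 4).
  5: 5 XOR 2 = 7 ≥ 5 — no move.
  13: 13 XOR 2 = 15 ≥ 13 — no move.
That gives 1 winning move.

1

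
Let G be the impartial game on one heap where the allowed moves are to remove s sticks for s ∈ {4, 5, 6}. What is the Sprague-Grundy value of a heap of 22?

0

Build the Grundy sequence with g(k) = mex{g(k−s) : s ∈ {4, 5, 6}, s ≤ k}:
k:     0  1  2  3  4  5  6  7  8  9 10 11 12 13 14 15 16 17 18 19 20 21 22
g(k):  0  0  0  0  1  1  1  1  2  2  0  0  0  0  1  1  1  1  2  2  0  0  0
So g(22) = 0.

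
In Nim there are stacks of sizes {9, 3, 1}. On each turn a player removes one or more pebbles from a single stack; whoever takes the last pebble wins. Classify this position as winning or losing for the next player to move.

Winning position

Nim-sum: 9 ^ 3 ^ 1 = 11.
The nim-sum is 11 ≠ 0, so this is an N-position: the player to move can win.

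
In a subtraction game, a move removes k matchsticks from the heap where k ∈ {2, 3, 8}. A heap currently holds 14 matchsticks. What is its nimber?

2

Compute g(0), g(1), … for moves {2, 3, 8}:
k:     0  1  2  3  4  5  6  7  8  9 10 11 12 13 14
g(k):  0  0  1  1  2  0  0  1  1  2  0  0  1  1  2
So g(14) = 2.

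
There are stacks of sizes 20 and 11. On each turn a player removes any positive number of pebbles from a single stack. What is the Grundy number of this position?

31

In binary:
  10100  (20)
  01011  (11)
  -----
  11111  (31)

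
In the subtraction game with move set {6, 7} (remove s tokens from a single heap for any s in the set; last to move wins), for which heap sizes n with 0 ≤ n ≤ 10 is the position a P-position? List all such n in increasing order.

0, 1, 2, 3, 4, 5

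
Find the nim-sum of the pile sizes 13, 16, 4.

25

Nim-sum: 13 ⊕ 16 ⊕ 4 = 25.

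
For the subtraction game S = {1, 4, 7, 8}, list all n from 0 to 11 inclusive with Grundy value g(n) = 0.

0, 2, 5, 11

Compute g(0), g(1), … for moves {1, 4, 7, 8}:
k:     0  1  2  3  4  5  6  7  8  9 10 11
g(k):  0  1  0  1  2  0  1  2  3  2  3  0
The P-positions (g = 0) in 0..11 are 0, 2, 5, 11.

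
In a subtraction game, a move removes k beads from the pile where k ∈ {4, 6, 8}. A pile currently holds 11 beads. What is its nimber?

Build the Grundy sequence with g(k) = mex{g(k−s) : s ∈ {4, 6, 8}, s ≤ k}:
k:     0  1  2  3  4  5  6  7  8  9 10 11
g(k):  0  0  0  0  1  1  1  1  2  2  2  2
So g(11) = 2.

2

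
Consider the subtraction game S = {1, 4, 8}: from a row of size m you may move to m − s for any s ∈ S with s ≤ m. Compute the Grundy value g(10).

3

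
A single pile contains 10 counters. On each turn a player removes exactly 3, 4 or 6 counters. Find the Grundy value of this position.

0

Compute g(0), g(1), … for moves {3, 4, 6}:
g(0) = mex{} = 0
g(1) = mex{} = 0
g(2) = mex{} = 0
g(3) = mex{0} = 1
g(4) = mex{0} = 1
g(5) = mex{0} = 1
g(6) = mex{0,1} = 2
g(7) = mex{0,1} = 2
g(8) = mex{0,1} = 2
g(9) = mex{1,2} = 0
g(10) = mex{1,2} = 0
So g(10) = 0.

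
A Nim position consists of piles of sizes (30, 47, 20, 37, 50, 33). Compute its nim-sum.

19

Compute the nim-sum pairwise:
30 ^ 47 = 49
49 ^ 20 = 37
37 ^ 37 = 0
0 ^ 50 = 50
50 ^ 33 = 19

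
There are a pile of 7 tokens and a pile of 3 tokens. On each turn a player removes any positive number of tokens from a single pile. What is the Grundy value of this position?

4

Nim-sum: 7 ^ 3 = 4.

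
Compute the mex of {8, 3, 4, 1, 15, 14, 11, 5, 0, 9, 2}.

6

The values 0, 1, 2, 3, 4, 5 are all present; 6 is the first non-negative integer missing from the set.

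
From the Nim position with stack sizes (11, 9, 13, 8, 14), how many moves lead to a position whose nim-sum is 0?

5

Bitwise XOR of the heap sizes:
  1011  (11)
  1001  (9)
  1101  (13)
  1000  (8)
  1110  (14)
  ----
  1001  (9)
The overall nim-sum is X = 9. A stack of size p has a winning move iff p XOR X < p (reduce it to p XOR X).
  11: 11 XOR 9 = 2 < 11 — winning move (to 2).
  9: 9 XOR 9 = 0 < 9 — winning move (to 0).
  13: 13 XOR 9 = 4 < 13 — winning move (to 4).
  8: 8 XOR 9 = 1 < 8 — winning move (to 1).
  14: 14 XOR 9 = 7 < 14 — winning move (to 7).
That gives 5 winning moves.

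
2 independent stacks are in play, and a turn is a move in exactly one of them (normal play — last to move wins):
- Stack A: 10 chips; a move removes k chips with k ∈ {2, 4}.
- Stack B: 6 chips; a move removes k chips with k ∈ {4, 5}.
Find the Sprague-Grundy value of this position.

Build the Grundy sequence for stack A with g(k) = mex{g(k−s) : s ∈ {2, 4}, s ≤ k}:
g(0) = mex{} = 0
g(1) = mex{} = 0
g(2) = mex{0} = 1
g(3) = mex{0} = 1
g(4) = mex{0,1} = 2
g(5) = mex{0,1} = 2
g(6) = mex{1,2} = 0
g(7) = mex{1,2} = 0
g(8) = mex{0,2} = 1
g(9) = mex{0,2} = 1
g(10) = mex{0,1} = 2
So g(10) = 2.
Build the Grundy sequence for stack B with g(k) = mex{g(k−s) : s ∈ {4, 5}, s ≤ k}:
g(0) = mex{} = 0
g(1) = mex{} = 0
g(2) = mex{} = 0
g(3) = mex{} = 0
g(4) = mex{0} = 1
g(5) = mex{0} = 1
g(6) = mex{0} = 1
So g(6) = 1.
By the Sprague-Grundy theorem, the Grundy value of a sum of independent games is the XOR of the component values.
Combined value = 2 ⊕ 1 = 3.

3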